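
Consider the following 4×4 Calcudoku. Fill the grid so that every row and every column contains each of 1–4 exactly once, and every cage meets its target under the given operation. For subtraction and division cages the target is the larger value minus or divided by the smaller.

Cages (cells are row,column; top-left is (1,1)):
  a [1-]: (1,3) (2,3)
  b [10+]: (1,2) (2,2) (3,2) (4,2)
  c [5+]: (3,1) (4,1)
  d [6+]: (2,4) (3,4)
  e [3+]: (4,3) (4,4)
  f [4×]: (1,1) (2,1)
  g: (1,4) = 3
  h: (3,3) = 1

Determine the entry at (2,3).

Cage g is a single given cell; hence (1,4) = 3.
Cage h is given, so (3,3) = 1.
Column 3 now contains 1; hence (4,3) = 2.
Row 4 already has 2, leaving (4,4) = 1.
Column 3 already has 2, which forces (1,3) = 4.
Cage a needs two cells with difference 1, which forces (2,3) = 3.
The two cells of cage c must have sum 5; hence (3,1) = 2.
2 is placed in row 3, leaving (3,4) = 4.
Cage c's pair has sum 5; hence (4,1) = 3.
Row 4 already has 3, leaving (4,2) = 4.
4 is placed in row 1, which forces (1,1) = 1.
Row 1 now contains 1, leaving (1,2) = 2.
Cage f's pair has product 4, leaving (2,1) = 4.
Column 2 already has 2; hence (2,2) = 1.
Column 4 now contains 4, leaving (2,4) = 2.
Row 3 already has 4, which forces (3,2) = 3.
Filled in: 1 2 4 3 / 4 1 3 2 / 2 3 1 4 / 3 4 2 1.

3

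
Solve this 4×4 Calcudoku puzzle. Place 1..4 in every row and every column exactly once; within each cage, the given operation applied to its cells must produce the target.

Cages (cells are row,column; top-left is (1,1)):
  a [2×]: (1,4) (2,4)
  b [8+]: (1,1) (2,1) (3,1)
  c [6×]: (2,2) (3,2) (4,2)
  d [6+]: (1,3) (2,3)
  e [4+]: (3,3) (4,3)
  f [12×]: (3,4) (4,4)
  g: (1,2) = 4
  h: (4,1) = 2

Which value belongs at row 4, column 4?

Cage g is a single given cell, leaving (1,2) = 4.
Row 1 already has 4, leaving (1,3) = 2.
Row 1 now contains 2; hence (1,4) = 1.
Column 3 already has 2; hence (2,3) = 4.
Column 4 now contains 1, leaving (2,4) = 2.
Cage h is given, leaving (4,1) = 2.
Row 1 now contains 1, which forces (1,1) = 3.
The 3 cells of cage b must have sum 8; hence (2,1) = 1.
Row 2 already has 1; hence (2,2) = 3.
The 3 cells of cage b must have sum 8, leaving (3,1) = 4.
The 3 cells of cage c must have product 6, which forces (3,2) = 2.
Row 3 now contains 4, so (3,4) = 3.
3 is placed in column 2, so (4,2) = 1.
Row 4 now contains 1; hence (4,3) = 3.
Column 4 already has 3; hence (4,4) = 4.
Row 3 now contains 3; hence (3,3) = 1.
Completed grid: 3 4 2 1 / 1 3 4 2 / 4 2 1 3 / 2 1 3 4.

4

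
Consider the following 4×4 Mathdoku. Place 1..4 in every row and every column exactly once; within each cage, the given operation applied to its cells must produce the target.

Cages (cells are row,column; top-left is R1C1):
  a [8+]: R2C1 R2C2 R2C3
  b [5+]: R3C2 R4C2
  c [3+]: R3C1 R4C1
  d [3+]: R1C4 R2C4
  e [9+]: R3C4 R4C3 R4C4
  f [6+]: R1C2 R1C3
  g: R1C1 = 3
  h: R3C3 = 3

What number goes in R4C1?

Cage g is a single given cell; hence R1C1 = 3.
H is a freebie, leaving R3C3 = 3.
Cage a has sum 8, leaving R2C2 = 3.
The only place for 1 in row 1 is R1C4.
Column 4 already has 1, leaving R2C4 = 2.
2 is placed in column 4, which forces R3C4 = 4.
Column 4 already has 1, leaving R4C4 = 3.
Row 3 now contains 4, leaving R3C2 = 1.
The two cells of cage b must have sum 5; hence R4C2 = 4.
Cage e has sum 9; hence R4C3 = 2.
Column 2 already has 4, so R1C2 = 2.
Column 3 now contains 2, which forces R1C3 = 4.
Column 3 now contains 4, leaving R2C3 = 1.
Row 3 now contains 1, so R3C1 = 2.
Row 4 now contains 2, so R4C1 = 1.
Row 2 now contains 1, leaving R2C1 = 4.
Completed grid: 3 2 4 1 / 4 3 1 2 / 2 1 3 4 / 1 4 2 3.

1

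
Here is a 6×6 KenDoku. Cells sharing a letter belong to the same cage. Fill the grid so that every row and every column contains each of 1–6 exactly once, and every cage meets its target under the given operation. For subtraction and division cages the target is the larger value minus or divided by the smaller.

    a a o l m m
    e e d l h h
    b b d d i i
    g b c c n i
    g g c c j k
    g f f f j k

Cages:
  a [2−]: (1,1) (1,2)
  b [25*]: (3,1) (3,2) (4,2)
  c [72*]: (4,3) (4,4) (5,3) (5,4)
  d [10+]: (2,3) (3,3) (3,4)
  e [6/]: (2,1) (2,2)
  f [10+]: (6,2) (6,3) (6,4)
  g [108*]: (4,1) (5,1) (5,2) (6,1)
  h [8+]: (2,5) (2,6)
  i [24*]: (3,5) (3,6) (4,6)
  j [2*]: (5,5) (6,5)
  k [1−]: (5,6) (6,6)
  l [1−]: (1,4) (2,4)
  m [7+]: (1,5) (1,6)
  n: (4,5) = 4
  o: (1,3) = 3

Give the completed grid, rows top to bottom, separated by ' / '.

Cage o is given, so (1,3) = 3.
Cage b needs product 25; hence (3,1) = 5.
The 3 cells of cage b must have product 25; hence (3,2) = 1.
Cage b has product 25, leaving (4,2) = 5.
Cage n is given, leaving (4,5) = 4.
The two cells of cage e must have quotient 6, which forces (2,1) = 1.
Column 2 already has 1, so (2,2) = 6.
Column 2 now contains 6, which forces (5,2) = 3.
In row 5, 5 can only go at (5,6), so (5,6) = 5.
Cage h needs two cells with sum 8; hence (2,5) = 5.
5 is placed in column 6, leaving (2,6) = 3.
In row 1, 5 can only go at (1,4), so (1,4) = 5.
Cage l's pair has difference 1, which forces (2,4) = 4.
Column 4 already has 4, which forces (3,4) = 2.
Cage f needs sum 10; hence (6,3) = 5.
4 is placed in row 2, which forces (2,3) = 2.
Row 3 now contains 2, which forces (3,3) = 6.
Row 3 already has 6, leaving (3,5) = 3.
Cage i needs product 24, leaving (3,6) = 4.
Column 3 already has 6, so (4,3) = 1.
Row 4 already has 1, leaving (4,6) = 2.
Column 3 already has 6; hence (5,3) = 4.
Column 6 already has 4, leaving (6,6) = 6.
The two cells of cage m must have sum 7, so (1,5) = 6.
Column 6 already has 6; hence (1,6) = 1.
The 4 cells of cage c must have product 72, leaving (4,4) = 3.
The 4 cells of cage c must have product 72; hence (5,4) = 6.
3 is placed in column 4, so (6,4) = 1.
1 is placed in row 6, which forces (6,5) = 2.
3 is placed in row 4, leaving (4,1) = 6.
6 is placed in row 5, which forces (5,1) = 2.
Column 5 already has 2, which forces (5,5) = 1.
Row 6 already has 2; hence (6,1) = 3.
Row 6 already has 2, leaving (6,2) = 4.
Column 1 already has 2; hence (1,1) = 4.
Column 2 now contains 4, leaving (1,2) = 2.

4 2 3 5 6 1 / 1 6 2 4 5 3 / 5 1 6 2 3 4 / 6 5 1 3 4 2 / 2 3 4 6 1 5 / 3 4 5 1 2 6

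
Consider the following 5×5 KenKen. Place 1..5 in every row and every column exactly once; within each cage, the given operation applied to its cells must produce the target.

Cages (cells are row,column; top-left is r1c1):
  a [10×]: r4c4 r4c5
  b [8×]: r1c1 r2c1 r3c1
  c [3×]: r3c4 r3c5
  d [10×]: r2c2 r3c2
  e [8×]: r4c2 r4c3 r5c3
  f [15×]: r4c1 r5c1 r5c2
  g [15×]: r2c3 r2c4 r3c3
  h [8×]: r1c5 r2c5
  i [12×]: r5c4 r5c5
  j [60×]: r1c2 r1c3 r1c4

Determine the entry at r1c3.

4

In row 1, 1 can only go at r1c1, so r1c1 = 1.
Cage f needs product 15; hence r5c2 = 1.
Cage e needs product 8, so r4c3 = 1.
Cage g needs product 15, leaving r2c4 = 1.
Column 4 now contains 1, leaving r3c4 = 3.
Row 3 now contains 3; hence r3c5 = 1.
Column 4 already has 3, so r5c4 = 4.
4 is placed in row 5, which forces r5c5 = 3.
4 is placed in column 4; hence r1c4 = 5.
Cage g has product 15, which forces r2c3 = 3.
Row 3 now contains 3, so r3c3 = 5.
Cage f has product 15; hence r4c1 = 3.
Cage e needs product 8, so r4c2 = 4.
Column 4 already has 5, leaving r4c4 = 2.
2 is placed in row 4, leaving r4c5 = 5.
Row 5 already has 3; hence r5c1 = 5.
4 is placed in row 5, leaving r5c3 = 2.
4 is placed in column 2, leaving r1c2 = 3.
Column 3 now contains 3; hence r1c3 = 4.
Row 1 now contains 4, so r1c5 = 2.
The two cells of cage d must have product 10; hence r2c2 = 5.
2 is placed in column 5, so r2c5 = 4.
Row 3 already has 5, leaving r3c2 = 2.
4 is placed in row 2; hence r2c1 = 2.
2 is placed in row 3; hence r3c1 = 4.
Completed grid: 1 3 4 5 2 / 2 5 3 1 4 / 4 2 5 3 1 / 3 4 1 2 5 / 5 1 2 4 3.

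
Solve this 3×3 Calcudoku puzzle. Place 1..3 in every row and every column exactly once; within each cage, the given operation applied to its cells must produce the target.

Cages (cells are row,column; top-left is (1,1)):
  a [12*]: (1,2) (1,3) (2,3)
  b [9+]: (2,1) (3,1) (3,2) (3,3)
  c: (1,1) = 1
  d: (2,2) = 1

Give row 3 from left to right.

C is a freebie, leaving (1,1) = 1.
Cage a needs product 12, which forces (1,2) = 2.
Cage a has product 12; hence (1,3) = 3.
Cage b needs sum 9; hence (2,1) = 3.
D is a freebie, so (2,2) = 1.
The 3 cells of cage a must have product 12, so (2,3) = 2.
Column 1 now contains 1, leaving (3,1) = 2.
Column 2 now contains 1; hence (3,2) = 3.
2 is placed in column 3, so (3,3) = 1.
The full grid is 1 2 3 / 3 1 2 / 2 3 1.

2 3 1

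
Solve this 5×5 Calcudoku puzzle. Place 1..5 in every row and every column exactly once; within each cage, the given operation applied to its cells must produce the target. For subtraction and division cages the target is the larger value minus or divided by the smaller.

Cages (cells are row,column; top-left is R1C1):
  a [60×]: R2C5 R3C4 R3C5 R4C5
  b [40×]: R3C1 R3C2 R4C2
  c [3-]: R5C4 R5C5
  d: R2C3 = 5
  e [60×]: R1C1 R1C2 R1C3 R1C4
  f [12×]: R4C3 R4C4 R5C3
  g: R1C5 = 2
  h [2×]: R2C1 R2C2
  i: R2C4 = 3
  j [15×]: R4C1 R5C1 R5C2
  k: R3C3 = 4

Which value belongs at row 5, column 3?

2

Cage g is a single given cell, so R1C5 = 2.
D is a freebie, which forces R2C3 = 5.
I is a freebie, which forces R2C4 = 3.
K is a freebie, which forces R3C3 = 4.
Cage b needs product 40; hence R4C2 = 4.
4 is placed in row 4, which forces R4C4 = 2.
The 4 cells of cage a must have product 60, so R2C5 = 4.
The 3 cells of cage f must have product 12, which forces R4C3 = 3.
The 3 cells of cage f must have product 12; hence R5C3 = 2.
Column 5 now contains 4; hence R5C5 = 1.
Column 3 already has 3; hence R1C3 = 1.
Cage a has product 60, leaving R3C4 = 1.
Cage a needs product 60; hence R3C5 = 3.
Cage j needs product 15, leaving R4C1 = 1.
Column 5 now contains 1, so R4C5 = 5.
Row 5 now contains 1, which forces R5C4 = 4.
Cage e needs product 60; hence R1C1 = 4.
Cage e has product 60, which forces R1C2 = 3.
Column 4 now contains 4, which forces R1C4 = 5.
Column 1 now contains 1, which forces R2C1 = 2.
Cage h needs two cells with product 2; hence R2C2 = 1.
Column 1 already has 2, which forces R3C1 = 5.
5 is placed in row 3, leaving R3C2 = 2.
5 is placed in column 1; hence R5C1 = 3.
3 is placed in column 2; hence R5C2 = 5.
Completed grid: 4 3 1 5 2 / 2 1 5 3 4 / 5 2 4 1 3 / 1 4 3 2 5 / 3 5 2 4 1.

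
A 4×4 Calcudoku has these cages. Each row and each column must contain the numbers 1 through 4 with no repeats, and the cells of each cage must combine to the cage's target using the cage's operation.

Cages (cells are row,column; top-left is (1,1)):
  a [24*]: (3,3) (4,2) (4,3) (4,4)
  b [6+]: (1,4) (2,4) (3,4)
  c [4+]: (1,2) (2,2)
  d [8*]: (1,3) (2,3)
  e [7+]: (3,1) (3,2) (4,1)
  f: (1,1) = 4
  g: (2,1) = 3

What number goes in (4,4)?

4

F is a freebie, which forces (1,1) = 4.
Row 1 already has 4, so (1,3) = 2.
G is a freebie; hence (2,1) = 3.
Row 2 already has 3, leaving (2,2) = 1.
Column 3 now contains 2, leaving (2,3) = 4.
Row 2 now contains 1; hence (2,4) = 2.
Column 2 now contains 1, so (1,2) = 3.
3 is placed in row 1, which forces (1,4) = 1.
Cage e has sum 7, which forces (3,2) = 4.
Column 4 now contains 1, so (3,4) = 3.
Cage a has product 24, so (4,2) = 2.
Cage a needs product 24, leaving (4,4) = 4.
Cage e has sum 7, which forces (3,1) = 2.
3 is placed in row 3, so (3,3) = 1.
Row 4 now contains 2; hence (4,1) = 1.
Cage a has product 24, leaving (4,3) = 3.
The full grid is 4 3 2 1 / 3 1 4 2 / 2 4 1 3 / 1 2 3 4.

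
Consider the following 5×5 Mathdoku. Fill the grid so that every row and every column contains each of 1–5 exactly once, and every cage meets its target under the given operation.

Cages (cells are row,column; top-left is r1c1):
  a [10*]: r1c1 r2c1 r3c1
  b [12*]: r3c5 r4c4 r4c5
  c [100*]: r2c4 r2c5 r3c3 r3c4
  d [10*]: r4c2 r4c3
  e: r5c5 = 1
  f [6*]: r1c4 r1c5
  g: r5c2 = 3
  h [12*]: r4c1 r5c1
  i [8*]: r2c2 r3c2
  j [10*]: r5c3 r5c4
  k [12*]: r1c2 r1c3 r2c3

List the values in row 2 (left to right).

Cage g is a single given cell, which forces r5c2 = 3.
Cage e is a single given cell, so r5c5 = 1.
The two cells of cage h must have product 12; hence r4c1 = 3.
Row 4 now contains 3; hence r4c5 = 4.
Row 5 now contains 3; hence r5c1 = 4.
The 3 cells of cage b must have product 12, leaving r3c5 = 3.
Cage b needs product 12, which forces r4c4 = 1.
The two cells of cage f must have product 6, leaving r1c4 = 3.
3 is placed in column 5; hence r1c5 = 2.
2 is placed in column 5, so r2c5 = 5.
Cage k needs product 12, so r2c3 = 3.
Cage c has product 100; hence r3c4 = 5.
Column 4 now contains 5, so r5c4 = 2.
Cage a has product 10; hence r1c1 = 5.
Column 4 now contains 2, leaving r2c4 = 4.
The 4 cells of cage c must have product 100, leaving r3c3 = 1.
Row 5 now contains 2, which forces r5c3 = 5.
Cage k has product 12; hence r1c2 = 1.
1 is placed in column 3; hence r1c3 = 4.
Cage a has product 10; hence r2c1 = 1.
Row 2 now contains 4, which forces r2c2 = 2.
Row 3 now contains 1, which forces r3c1 = 2.
Cage i needs two cells with product 8, leaving r3c2 = 4.
Cage d's pair has product 10, which forces r4c2 = 5.
Column 3 already has 5, so r4c3 = 2.
Filled in: 5 1 4 3 2 / 1 2 3 4 5 / 2 4 1 5 3 / 3 5 2 1 4 / 4 3 5 2 1.

1 2 3 4 5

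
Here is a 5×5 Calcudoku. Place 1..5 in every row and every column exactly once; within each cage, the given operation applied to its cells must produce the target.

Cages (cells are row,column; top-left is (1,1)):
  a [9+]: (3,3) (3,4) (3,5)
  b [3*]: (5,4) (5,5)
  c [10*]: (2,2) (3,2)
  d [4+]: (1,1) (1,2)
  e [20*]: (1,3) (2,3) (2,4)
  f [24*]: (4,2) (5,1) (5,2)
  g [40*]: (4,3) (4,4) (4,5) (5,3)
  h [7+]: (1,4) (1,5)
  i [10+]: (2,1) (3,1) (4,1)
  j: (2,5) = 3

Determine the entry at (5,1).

2

Cage j is a single given cell; hence (2,5) = 3.
Column 5 now contains 3, so (5,5) = 1.
Row 5 now contains 1; hence (5,4) = 3.
Cage a has sum 9; hence (3,3) = 3.
Cage f has product 24; hence (4,2) = 3.
Cage d's pair has sum 4, leaving (1,1) = 3.
Column 2 now contains 3, leaving (1,2) = 1.
Row 1 needs a 4, and only (1,3) is open for it.
In row 2, 2 can only go at (2,2), so (2,2) = 2.
2 is placed in column 2, which forces (3,2) = 5.
Cage f needs product 24, leaving (5,1) = 2.
2 is placed in column 2, so (5,2) = 4.
2 is placed in row 5; hence (5,3) = 5.
Column 3 already has 5; hence (2,3) = 1.
Cage e has product 20; hence (2,4) = 5.
Column 3 already has 1, which forces (4,3) = 2.
Row 4 now contains 2, which forces (4,5) = 4.
Column 4 already has 5, so (1,4) = 2.
Cage h's pair has sum 7, leaving (1,5) = 5.
Row 2 now contains 5, leaving (2,1) = 4.
Cage i needs sum 10, so (3,1) = 1.
Cage a needs sum 9, so (3,4) = 4.
4 is placed in column 5, so (3,5) = 2.
Cage i needs sum 10, leaving (4,1) = 5.
4 is placed in row 4; hence (4,4) = 1.
The full grid is 3 1 4 2 5 / 4 2 1 5 3 / 1 5 3 4 2 / 5 3 2 1 4 / 2 4 5 3 1.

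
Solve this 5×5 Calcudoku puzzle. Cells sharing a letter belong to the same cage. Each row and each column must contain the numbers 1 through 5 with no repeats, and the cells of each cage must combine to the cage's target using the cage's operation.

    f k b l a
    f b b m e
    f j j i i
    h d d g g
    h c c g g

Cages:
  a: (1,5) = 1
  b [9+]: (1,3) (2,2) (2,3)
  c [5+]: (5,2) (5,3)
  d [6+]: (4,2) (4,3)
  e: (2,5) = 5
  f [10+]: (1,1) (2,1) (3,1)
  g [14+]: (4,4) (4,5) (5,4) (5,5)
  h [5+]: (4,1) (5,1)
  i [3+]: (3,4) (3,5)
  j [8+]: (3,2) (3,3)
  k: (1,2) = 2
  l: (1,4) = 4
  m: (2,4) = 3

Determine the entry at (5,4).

5

Cage k is a single given cell; hence (1,2) = 2.
L is a freebie, so (1,4) = 4.
Cage a is given, so (1,5) = 1.
Cage m is a single given cell, leaving (2,4) = 3.
E is a freebie; hence (2,5) = 5.
Column 5 already has 1; hence (3,5) = 2.
Cage b needs sum 9, leaving (1,3) = 3.
Cage b has sum 9; hence (2,2) = 4.
The 3 cells of cage b must have sum 9, so (2,3) = 2.
Column 3 already has 3, which forces (3,3) = 5.
2 is placed in row 3, so (3,4) = 1.
Column 3 already has 5, so (4,3) = 1.
Column 3 now contains 1; hence (5,3) = 4.
Row 5 now contains 4, leaving (5,5) = 3.
3 is placed in row 1, leaving (1,1) = 5.
Row 2 now contains 2, so (2,1) = 1.
Cage f needs sum 10, so (3,1) = 4.
5 is placed in row 3, leaving (3,2) = 3.
Column 1 now contains 4; hence (4,1) = 3.
1 is placed in row 4; hence (4,2) = 5.
5 is placed in row 4, so (4,4) = 2.
Column 5 already has 3, leaving (4,5) = 4.
1 is placed in column 1; hence (5,1) = 2.
Row 5 already has 3, which forces (5,2) = 1.
Column 4 already has 2, which forces (5,4) = 5.
The full grid is 5 2 3 4 1 / 1 4 2 3 5 / 4 3 5 1 2 / 3 5 1 2 4 / 2 1 4 5 3.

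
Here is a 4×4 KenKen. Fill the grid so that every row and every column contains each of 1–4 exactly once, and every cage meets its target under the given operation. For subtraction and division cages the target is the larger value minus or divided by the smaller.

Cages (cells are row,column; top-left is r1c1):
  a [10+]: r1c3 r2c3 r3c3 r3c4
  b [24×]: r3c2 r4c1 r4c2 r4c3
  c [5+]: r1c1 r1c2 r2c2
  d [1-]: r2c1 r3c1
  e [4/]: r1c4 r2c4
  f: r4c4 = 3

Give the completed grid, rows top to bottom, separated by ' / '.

2 1 3 4 / 3 2 4 1 / 4 3 1 2 / 1 4 2 3

Cage f is a single given cell, leaving r4c4 = 3.
Cage b has product 24, so r3c2 = 3.
Cage c has sum 5, leaving r1c1 = 2.
Column 2 now contains 3, so r1c2 = 1.
Row 1 now contains 1; hence r1c4 = 4.
Cage c has sum 5, leaving r2c2 = 2.
Column 4 already has 4, so r2c4 = 1.
Column 4 already has 1, which forces r3c4 = 2.
2 is placed in column 2, so r4c2 = 4.
Row 1 already has 4; hence r1c3 = 3.
Row 2 already has 1, so r2c1 = 3.
The 4 cells of cage a must have sum 10, so r2c3 = 4.
Cage d's pair has difference 1, so r3c1 = 4.
Cage a has sum 10, which forces r3c3 = 1.
Row 4 now contains 4; hence r4c1 = 1.
Cage b needs product 24, so r4c3 = 2.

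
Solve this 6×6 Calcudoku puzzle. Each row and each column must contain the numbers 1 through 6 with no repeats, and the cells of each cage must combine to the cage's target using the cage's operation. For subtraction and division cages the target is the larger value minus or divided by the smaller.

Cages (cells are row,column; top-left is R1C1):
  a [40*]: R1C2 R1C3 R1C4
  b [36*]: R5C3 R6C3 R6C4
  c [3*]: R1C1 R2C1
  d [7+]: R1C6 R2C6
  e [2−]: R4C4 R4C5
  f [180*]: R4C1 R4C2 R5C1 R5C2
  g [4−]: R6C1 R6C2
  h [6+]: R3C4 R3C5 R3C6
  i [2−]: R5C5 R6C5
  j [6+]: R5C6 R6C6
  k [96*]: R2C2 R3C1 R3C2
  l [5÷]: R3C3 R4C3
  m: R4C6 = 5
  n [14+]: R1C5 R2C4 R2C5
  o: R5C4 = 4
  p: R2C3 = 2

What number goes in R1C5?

6

Cage k has product 96, so R2C2 = 4.
Cage p is given, so R2C3 = 2.
Cage k needs product 96; hence R3C1 = 4.
Cage k has product 96; hence R3C2 = 6.
Cage m is given, leaving R4C6 = 5.
Cage o is given, leaving R5C4 = 4.
Cage a needs product 40, so R1C3 = 4.
Cage l's pair has quotient 5, so R3C3 = 5.
Row 4 already has 5, which forces R4C3 = 1.
The two cells of cage j must have sum 6, which forces R5C6 = 2.
The two cells of cage j must have sum 6, which forces R6C6 = 4.
The two cells of cage e must have difference 2, leaving R4C5 = 4.
The 3 cells of cage b must have product 36, so R6C4 = 2.
The 3 cells of cage a must have product 40, leaving R1C2 = 2.
2 is placed in column 4; hence R1C4 = 5.
Cage h needs sum 6, which forces R3C5 = 2.
Column 2 already has 2, which forces R4C2 = 3.
2 is placed in column 4, so R4C4 = 6.
Column 2 already has 3, leaving R5C2 = 5.
5 is placed in column 2; hence R6C2 = 1.
Cage n has sum 14, which forces R1C5 = 6.
Row 1 already has 6, leaving R1C6 = 1.
Column 4 already has 6, so R2C4 = 3.
The 3 cells of cage n must have sum 14, leaving R2C5 = 5.
Column 6 now contains 1, leaving R2C6 = 6.
3 is placed in column 4, leaving R3C4 = 1.
Column 6 now contains 1, leaving R3C6 = 3.
Row 4 now contains 6, leaving R4C1 = 2.
The 4 cells of cage f must have product 180; hence R5C1 = 6.
6 is placed in row 5, so R5C3 = 3.
Row 5 now contains 3, leaving R5C5 = 1.
Row 6 already has 1, so R6C1 = 5.
Column 3 now contains 3, so R6C3 = 6.
5 is placed in column 5, leaving R6C5 = 3.
Row 1 now contains 1, which forces R1C1 = 3.
3 is placed in row 2, leaving R2C1 = 1.
The full grid is 3 2 4 5 6 1 / 1 4 2 3 5 6 / 4 6 5 1 2 3 / 2 3 1 6 4 5 / 6 5 3 4 1 2 / 5 1 6 2 3 4.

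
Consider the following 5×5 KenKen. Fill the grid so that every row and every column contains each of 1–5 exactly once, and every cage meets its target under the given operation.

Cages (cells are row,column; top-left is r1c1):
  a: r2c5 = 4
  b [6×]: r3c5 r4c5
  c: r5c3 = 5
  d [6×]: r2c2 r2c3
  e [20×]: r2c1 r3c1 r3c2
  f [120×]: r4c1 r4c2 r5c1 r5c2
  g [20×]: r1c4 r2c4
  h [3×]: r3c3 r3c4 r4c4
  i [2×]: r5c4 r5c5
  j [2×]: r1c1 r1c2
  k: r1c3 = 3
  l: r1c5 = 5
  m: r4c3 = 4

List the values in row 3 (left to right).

K is a freebie; hence r1c3 = 3.
Cage l is a single given cell, leaving r1c5 = 5.
3 is placed in column 3, so r2c3 = 2.
Cage a is given, so r2c5 = 4.
Cage h needs product 3, leaving r3c3 = 1.
Cage h needs product 3; hence r3c4 = 3.
3 is placed in row 3, so r3c5 = 2.
M is a freebie, so r4c3 = 4.
Cage h needs product 3, leaving r4c4 = 1.
Column 5 now contains 2, which forces r4c5 = 3.
Cage c is given, so r5c3 = 5.
1 is placed in column 4; hence r5c4 = 2.
Column 5 now contains 2; hence r5c5 = 1.
5 is placed in row 1, so r1c4 = 4.
Cage e needs product 20, so r2c1 = 1.
2 is placed in row 2, leaving r2c2 = 3.
Row 2 now contains 4, so r2c4 = 5.
3 is placed in column 2; hence r5c2 = 4.
1 is placed in column 1; hence r1c1 = 2.
The two cells of cage j must have product 2, which forces r1c2 = 1.
Cage e has product 20, so r3c1 = 4.
Column 2 already has 4, which forces r3c2 = 5.
Column 1 already has 2, leaving r4c1 = 5.
Column 2 now contains 5, leaving r4c2 = 2.
Row 5 now contains 4; hence r5c1 = 3.
Completed grid: 2 1 3 4 5 / 1 3 2 5 4 / 4 5 1 3 2 / 5 2 4 1 3 / 3 4 5 2 1.

4 5 1 3 2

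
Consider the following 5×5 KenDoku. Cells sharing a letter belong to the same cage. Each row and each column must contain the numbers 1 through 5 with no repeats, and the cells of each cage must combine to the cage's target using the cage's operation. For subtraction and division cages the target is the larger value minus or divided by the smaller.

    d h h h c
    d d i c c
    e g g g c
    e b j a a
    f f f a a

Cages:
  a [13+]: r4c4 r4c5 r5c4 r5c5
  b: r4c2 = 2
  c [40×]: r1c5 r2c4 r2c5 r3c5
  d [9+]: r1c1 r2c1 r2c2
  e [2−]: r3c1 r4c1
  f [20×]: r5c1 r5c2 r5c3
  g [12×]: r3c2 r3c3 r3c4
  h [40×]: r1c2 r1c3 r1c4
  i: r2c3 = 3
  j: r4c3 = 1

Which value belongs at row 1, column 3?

2

I is a freebie, which forces r2c3 = 3.
Cage b is a single given cell; hence r4c2 = 2.
J is a freebie, leaving r4c3 = 1.
Column 3 already has 1, so r3c3 = 4.
Column 3 now contains 4, leaving r5c3 = 5.
Column 3 already has 5, leaving r1c3 = 2.
The only place for 1 in row 1 is r1c5.
In row 1, 3 can only go at r1c1, so r1c1 = 3.
Cage e's pair has difference 2, leaving r3c1 = 2.
Row 3 now contains 2, so r3c5 = 5.
Cage e needs two cells with difference 2, leaving r4c1 = 4.
4 is placed in row 4, leaving r4c5 = 3.
4 is placed in column 1, which forces r5c1 = 1.
1 is placed in row 5; hence r5c2 = 4.
Row 5 now contains 4, which forces r5c5 = 2.
Column 2 already has 4, so r1c2 = 5.
Cage h has product 40; hence r1c4 = 4.
1 is placed in column 1; hence r2c1 = 5.
Cage d needs sum 9; hence r2c2 = 1.
Cage c has product 40, so r2c4 = 2.
Column 5 now contains 2; hence r2c5 = 4.
Column 2 now contains 1, which forces r3c2 = 3.
Row 3 now contains 3, so r3c4 = 1.
Row 4 now contains 3; hence r4c4 = 5.
2 is placed in row 5, which forces r5c4 = 3.
The full grid is 3 5 2 4 1 / 5 1 3 2 4 / 2 3 4 1 5 / 4 2 1 5 3 / 1 4 5 3 2.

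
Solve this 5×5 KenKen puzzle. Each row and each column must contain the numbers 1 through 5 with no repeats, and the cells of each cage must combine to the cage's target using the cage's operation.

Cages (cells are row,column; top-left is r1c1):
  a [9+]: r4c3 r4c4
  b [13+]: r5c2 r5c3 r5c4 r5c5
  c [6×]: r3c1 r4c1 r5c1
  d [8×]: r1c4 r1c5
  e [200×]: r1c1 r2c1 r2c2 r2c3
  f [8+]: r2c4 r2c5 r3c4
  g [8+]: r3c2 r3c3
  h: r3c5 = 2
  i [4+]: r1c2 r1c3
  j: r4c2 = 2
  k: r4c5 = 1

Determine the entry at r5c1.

2

Cage e needs product 200, which forces r1c1 = 5.
Cage h is given; hence r3c5 = 2.
Cage j is given, leaving r4c2 = 2.
K is a freebie, which forces r4c5 = 1.
The two cells of cage d must have product 8, which forces r1c4 = 2.
Column 5 already has 2, leaving r1c5 = 4.
Cage c has product 6, so r3c1 = 1.
Row 4 now contains 1, so r4c1 = 3.
Cage c needs product 6, which forces r5c1 = 2.
Column 1 now contains 2, which forces r2c1 = 4.
Cage e has product 200, so r2c2 = 5.
Cage e has product 200; hence r2c3 = 2.
Cage f needs sum 8; hence r2c4 = 1.
Cage f needs sum 8; hence r2c5 = 3.
5 is placed in column 2, leaving r3c2 = 3.
3 is placed in row 3, so r3c3 = 5.
The 3 cells of cage f must have sum 8, so r3c4 = 4.
Column 3 already has 5, which forces r4c3 = 4.
Column 4 now contains 4, which forces r4c4 = 5.
Column 4 already has 5, leaving r5c4 = 3.
Column 5 now contains 3, which forces r5c5 = 5.
3 is placed in column 2, leaving r1c2 = 1.
The two cells of cage i must have sum 4, which forces r1c3 = 3.
Cage b needs sum 13, leaving r5c2 = 4.
Row 5 now contains 3, which forces r5c3 = 1.
Completed grid: 5 1 3 2 4 / 4 5 2 1 3 / 1 3 5 4 2 / 3 2 4 5 1 / 2 4 1 3 5.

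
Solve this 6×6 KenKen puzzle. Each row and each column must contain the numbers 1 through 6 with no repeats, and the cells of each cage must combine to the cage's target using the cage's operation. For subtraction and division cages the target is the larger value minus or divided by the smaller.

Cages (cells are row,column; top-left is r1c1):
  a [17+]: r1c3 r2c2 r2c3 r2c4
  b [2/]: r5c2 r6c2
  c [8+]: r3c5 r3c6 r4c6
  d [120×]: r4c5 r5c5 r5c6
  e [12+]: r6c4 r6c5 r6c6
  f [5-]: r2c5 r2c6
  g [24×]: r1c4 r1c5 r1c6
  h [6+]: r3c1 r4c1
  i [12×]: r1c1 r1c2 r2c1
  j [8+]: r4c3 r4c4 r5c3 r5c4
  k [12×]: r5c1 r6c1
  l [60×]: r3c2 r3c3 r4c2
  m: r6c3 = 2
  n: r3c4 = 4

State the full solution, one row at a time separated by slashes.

N is a freebie, leaving r3c4 = 4.
Cage m is a single given cell, which forces r6c3 = 2.
The only place for 5 in row 1 is r1c3.
In row 4, 6 can only go at r4c5, so r4c5 = 6.
6 is placed in column 5, so r2c5 = 1.
Cage f needs two cells with difference 5, which forces r2c6 = 6.
The only place for 2 in row 2 is r2c1.
The only place for 6 in row 3 is r3c3.
In row 3, 3 can only go at r3c5, so r3c5 = 3.
The only place for 6 in row 5 is r5c2.
The two cells of cage b must have quotient 2, so r6c2 = 3.
The two cells of cage k must have product 12, so r5c1 = 3.
3 is placed in row 6, leaving r6c1 = 4.
The 3 cells of cage e must have sum 12, so r6c4 = 6.
The 3 cells of cage e must have sum 12, which forces r6c5 = 5.
The 3 cells of cage e must have sum 12; hence r6c6 = 1.
Column 1 now contains 3; hence r1c1 = 6.
Cage i needs product 12, leaving r1c2 = 1.
1 is placed in column 6, leaving r3c6 = 2.
Cage c has sum 8, leaving r4c6 = 3.
Column 5 already has 5; hence r5c5 = 4.
Cage d has product 120, so r5c6 = 5.
The 3 cells of cage g must have product 24, which forces r1c4 = 3.
Column 5 now contains 4; hence r1c5 = 2.
Column 6 already has 3, leaving r1c6 = 4.
Column 4 now contains 3, leaving r2c4 = 5.
Row 3 now contains 2, leaving r3c2 = 5.
Cage l has product 60, so r4c2 = 2.
Cage j needs sum 8, leaving r4c3 = 4.
Cage j needs sum 8, which forces r4c4 = 1.
4 is placed in row 5; hence r5c3 = 1.
The 4 cells of cage j must have sum 8; hence r5c4 = 2.
5 is placed in row 2, leaving r2c2 = 4.
4 is placed in column 3, so r2c3 = 3.
Row 3 now contains 5; hence r3c1 = 1.
1 is placed in row 4, which forces r4c1 = 5.

6 1 5 3 2 4 / 2 4 3 5 1 6 / 1 5 6 4 3 2 / 5 2 4 1 6 3 / 3 6 1 2 4 5 / 4 3 2 6 5 1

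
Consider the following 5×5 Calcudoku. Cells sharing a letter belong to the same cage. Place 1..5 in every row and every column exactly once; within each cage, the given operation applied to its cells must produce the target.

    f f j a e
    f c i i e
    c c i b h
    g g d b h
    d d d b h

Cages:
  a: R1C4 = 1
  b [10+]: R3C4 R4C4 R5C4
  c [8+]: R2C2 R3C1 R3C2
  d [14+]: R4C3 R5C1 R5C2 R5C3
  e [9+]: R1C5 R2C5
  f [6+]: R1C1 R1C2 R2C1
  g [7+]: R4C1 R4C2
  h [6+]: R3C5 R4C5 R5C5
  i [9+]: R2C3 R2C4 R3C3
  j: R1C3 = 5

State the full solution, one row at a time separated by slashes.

Cage j is given, so R1C3 = 5.
Cage a is a single given cell, which forces R1C4 = 1.
5 is placed in row 1, which forces R1C5 = 4.
Column 5 already has 4, leaving R2C5 = 5.
The 3 cells of cage f must have sum 6, which forces R2C1 = 1.
Row 4 needs a 1, and only R4C5 is open for it.
Row 3 needs a 1, and only R3C2 is open for it.
The only place for 1 in row 5 is R5C3.
Cage d has sum 14, which forces R4C3 = 4.
The 3 cells of cage i must have sum 9; hence R2C4 = 4.
Row 3 needs a 4, and only R3C1 is open for it.
Cage c has sum 8, which forces R2C2 = 3.
Row 2 now contains 3; hence R2C3 = 2.
Column 3 now contains 2, which forces R3C3 = 3.
Row 3 now contains 3; hence R3C5 = 2.
Column 1 now contains 4; hence R5C1 = 5.
Cage d needs sum 14; hence R5C2 = 4.
Column 5 already has 2, which forces R5C5 = 3.
Cage f needs sum 6, so R1C1 = 3.
3 is placed in column 2; hence R1C2 = 2.
2 is placed in row 3; hence R3C4 = 5.
5 is placed in column 1, so R4C1 = 2.
The two cells of cage g must have sum 7, leaving R4C2 = 5.
Cage b has sum 10; hence R4C4 = 3.
3 is placed in row 5, leaving R5C4 = 2.

3 2 5 1 4 / 1 3 2 4 5 / 4 1 3 5 2 / 2 5 4 3 1 / 5 4 1 2 3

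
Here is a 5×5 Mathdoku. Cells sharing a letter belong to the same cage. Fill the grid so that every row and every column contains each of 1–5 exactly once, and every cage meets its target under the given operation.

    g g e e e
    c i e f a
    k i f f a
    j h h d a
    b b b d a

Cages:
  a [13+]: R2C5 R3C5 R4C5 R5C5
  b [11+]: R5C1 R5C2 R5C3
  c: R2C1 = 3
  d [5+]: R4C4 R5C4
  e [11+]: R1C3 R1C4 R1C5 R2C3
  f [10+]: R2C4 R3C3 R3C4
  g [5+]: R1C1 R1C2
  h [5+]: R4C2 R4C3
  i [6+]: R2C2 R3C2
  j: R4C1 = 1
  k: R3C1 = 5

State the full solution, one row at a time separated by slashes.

4 1 5 3 2 / 3 2 1 5 4 / 5 4 3 2 1 / 1 3 2 4 5 / 2 5 4 1 3

Cage c is a single given cell, so R2C1 = 3.
Cage k is given, leaving R3C1 = 5.
Cage j is a single given cell, which forces R4C1 = 1.
In row 4, 5 can only go at R4C5, so R4C5 = 5.
Row 4 needs a 4, and only R4C4 is open for it.
4 is placed in column 4, leaving R2C4 = 5.
Cage d needs two cells with sum 5, leaving R5C4 = 1.
The only place for 5 in row 1 is R1C3.
Cage b needs sum 11, which forces R5C2 = 5.
The only place for 4 in row 1 is R1C1.
Cage g's pair has sum 5, leaving R1C2 = 1.
4 is placed in column 1, so R5C1 = 2.
The 3 cells of cage b must have sum 11; hence R5C3 = 4.
Row 5 already has 4; hence R5C5 = 3.
Cage e has sum 11; hence R1C4 = 3.
Column 5 now contains 3, which forces R1C5 = 2.
Cage e has sum 11, leaving R2C3 = 1.
Row 2 now contains 1, so R2C5 = 4.
Column 4 already has 3, which forces R3C4 = 2.
Column 5 now contains 4, leaving R3C5 = 1.
4 is placed in row 2, leaving R2C2 = 2.
Row 3 already has 2; hence R3C2 = 4.
Row 3 already has 2; hence R3C3 = 3.
2 is placed in column 2; hence R4C2 = 3.
Column 3 already has 3, which forces R4C3 = 2.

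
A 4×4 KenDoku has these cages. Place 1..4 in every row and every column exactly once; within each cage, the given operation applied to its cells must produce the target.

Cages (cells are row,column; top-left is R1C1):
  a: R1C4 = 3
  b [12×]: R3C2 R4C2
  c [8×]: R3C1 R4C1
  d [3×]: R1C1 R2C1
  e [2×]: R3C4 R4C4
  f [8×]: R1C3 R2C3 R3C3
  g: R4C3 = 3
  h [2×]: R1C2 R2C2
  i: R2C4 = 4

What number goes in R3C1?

4

Cage a is a single given cell; hence R1C4 = 3.
Cage i is a single given cell, which forces R2C4 = 4.
Cage g is a single given cell, which forces R4C3 = 3.
Row 1 now contains 3, which forces R1C1 = 1.
1 is placed in row 1, which forces R1C2 = 2.
Row 1 already has 2, so R1C3 = 4.
Cage d needs two cells with product 3; hence R2C1 = 3.
Column 2 now contains 2, which forces R2C2 = 1.
Row 2 now contains 1, so R2C3 = 2.
Cage b's pair has product 12, which forces R3C2 = 3.
Column 3 already has 2, so R3C3 = 1.
Row 3 already has 1, so R3C4 = 2.
3 is placed in row 4, which forces R4C2 = 4.
2 is placed in column 4; hence R4C4 = 1.
2 is placed in row 3; hence R3C1 = 4.
Row 4 now contains 4; hence R4C1 = 2.
Completed grid: 1 2 4 3 / 3 1 2 4 / 4 3 1 2 / 2 4 3 1.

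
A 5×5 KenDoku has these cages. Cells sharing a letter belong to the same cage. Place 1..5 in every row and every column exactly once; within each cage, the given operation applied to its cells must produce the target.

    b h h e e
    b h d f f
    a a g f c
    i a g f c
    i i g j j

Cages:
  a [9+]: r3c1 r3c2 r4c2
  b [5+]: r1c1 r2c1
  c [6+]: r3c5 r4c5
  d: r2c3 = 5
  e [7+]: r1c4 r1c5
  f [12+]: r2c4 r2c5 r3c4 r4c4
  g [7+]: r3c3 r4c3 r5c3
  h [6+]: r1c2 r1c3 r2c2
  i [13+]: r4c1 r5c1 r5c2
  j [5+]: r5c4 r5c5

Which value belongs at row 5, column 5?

4

Cage d is given, which forces r2c3 = 5.
The only place for 3 in column 3 is r1c3.
Row 1 needs a 4, and only r1c1 is open for it.
Cage b's pair has sum 5; hence r2c1 = 1.
Row 2 already has 1, which forces r2c2 = 2.
Column 1 now contains 4; hence r4c1 = 5.
Cage i needs sum 13, leaving r5c1 = 3.
The 3 cells of cage i must have sum 13; hence r5c2 = 5.
Column 2 now contains 2, so r1c2 = 1.
Column 1 already has 3; hence r3c1 = 2.
Row 3 needs a 5, and only r3c5 is open for it.
Cage e needs two cells with sum 7, which forces r1c4 = 5.
Column 5 already has 5, so r1c5 = 2.
Cage c needs two cells with sum 6, leaving r4c5 = 1.
Column 5 now contains 1, so r5c5 = 4.
Cage f has sum 12, which forces r2c4 = 4.
Column 5 already has 4, so r2c5 = 3.
Cage f needs sum 12, so r3c4 = 3.
The 4 cells of cage f must have sum 12, leaving r4c4 = 2.
Row 5 now contains 4, leaving r5c4 = 1.
Row 3 now contains 3; hence r3c2 = 4.
Cage g has sum 7, so r3c3 = 1.
The 3 cells of cage a must have sum 9, so r4c2 = 3.
Row 4 now contains 2, leaving r4c3 = 4.
Row 5 already has 1, leaving r5c3 = 2.
Completed grid: 4 1 3 5 2 / 1 2 5 4 3 / 2 4 1 3 5 / 5 3 4 2 1 / 3 5 2 1 4.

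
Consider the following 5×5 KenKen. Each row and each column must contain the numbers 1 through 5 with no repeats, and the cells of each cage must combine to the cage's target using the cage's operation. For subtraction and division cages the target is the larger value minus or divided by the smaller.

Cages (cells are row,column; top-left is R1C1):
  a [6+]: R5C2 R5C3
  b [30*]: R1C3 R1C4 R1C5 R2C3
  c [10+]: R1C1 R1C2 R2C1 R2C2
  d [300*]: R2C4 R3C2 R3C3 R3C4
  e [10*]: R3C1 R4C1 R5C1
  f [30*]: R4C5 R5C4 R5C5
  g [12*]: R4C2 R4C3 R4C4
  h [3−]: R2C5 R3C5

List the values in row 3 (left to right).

The 4 cells of cage d must have product 300, leaving R2C4 = 5.
In row 3, 2 can only go at R3C1, so R3C1 = 2.
The only place for 1 in row 3 is R3C5.
Cage h needs two cells with difference 3, so R2C5 = 4.
Row 4 needs a 2, and only R4C5 is open for it.
Cage f has product 30, which forces R5C4 = 3.
Cage f needs product 30; hence R5C5 = 5.
Cage b needs product 30, so R1C3 = 5.
5 is placed in column 5; hence R1C5 = 3.
Column 3 now contains 5, which forces R3C3 = 3.
Column 4 already has 3, which forces R3C4 = 4.
The 3 cells of cage e must have product 10, so R4C1 = 5.
4 is placed in column 4; hence R4C4 = 1.
5 is placed in row 5; hence R5C1 = 1.
1 is placed in column 1, so R1C1 = 4.
Column 4 already has 1; hence R1C4 = 2.
1 is placed in column 1, which forces R2C1 = 3.
Cage b needs product 30; hence R2C3 = 1.
Row 3 now contains 3, leaving R3C2 = 5.
The 3 cells of cage g must have product 12; hence R4C2 = 3.
1 is placed in row 4, leaving R4C3 = 4.
4 is placed in column 3, which forces R5C3 = 2.
Row 1 already has 2, leaving R1C2 = 1.
Row 2 now contains 1; hence R2C2 = 2.
Row 5 now contains 2; hence R5C2 = 4.
Filled in: 4 1 5 2 3 / 3 2 1 5 4 / 2 5 3 4 1 / 5 3 4 1 2 / 1 4 2 3 5.

2 5 3 4 1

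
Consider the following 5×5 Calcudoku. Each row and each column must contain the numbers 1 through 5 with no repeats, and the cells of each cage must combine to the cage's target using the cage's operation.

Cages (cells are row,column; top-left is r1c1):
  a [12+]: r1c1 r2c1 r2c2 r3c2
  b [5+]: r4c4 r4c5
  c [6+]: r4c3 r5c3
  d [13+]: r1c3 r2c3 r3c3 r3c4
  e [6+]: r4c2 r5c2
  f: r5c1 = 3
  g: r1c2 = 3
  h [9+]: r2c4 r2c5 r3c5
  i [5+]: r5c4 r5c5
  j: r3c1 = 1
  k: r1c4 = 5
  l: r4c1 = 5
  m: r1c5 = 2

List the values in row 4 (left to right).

5 1 4 2 3

Cage g is a single given cell, which forces r1c2 = 3.
K is a freebie, which forces r1c4 = 5.
Cage m is given, which forces r1c5 = 2.
Cage j is given, leaving r3c1 = 1.
Cage l is a single given cell, leaving r4c1 = 5.
Cage f is given, so r5c1 = 3.
Column 1 already has 1, so r1c1 = 4.
4 is placed in row 1, leaving r1c3 = 1.
Cage a needs sum 12, so r2c1 = 2.
In row 3, 2 can only go at r3c2, so r3c2 = 2.
Cage a needs sum 12, which forces r2c2 = 4.
Cage e's pair has sum 6, which forces r4c2 = 1.
Cage e needs two cells with sum 6, so r5c2 = 5.
The two cells of cage b must have sum 5, so r4c4 = 2.
Cage b needs two cells with sum 5, so r4c5 = 3.
Cage h needs sum 9; hence r2c4 = 3.
The 3 cells of cage h must have sum 9, so r2c5 = 1.
Column 4 now contains 3; hence r3c4 = 4.
Column 5 already has 3, leaving r3c5 = 5.
Row 4 already has 2; hence r4c3 = 4.
Cage c needs two cells with sum 6, so r5c3 = 2.
Column 4 now contains 4; hence r5c4 = 1.
Column 5 already has 1, so r5c5 = 4.
Row 2 already has 3, leaving r2c3 = 5.
5 is placed in row 3, so r3c3 = 3.
Filled in: 4 3 1 5 2 / 2 4 5 3 1 / 1 2 3 4 5 / 5 1 4 2 3 / 3 5 2 1 4.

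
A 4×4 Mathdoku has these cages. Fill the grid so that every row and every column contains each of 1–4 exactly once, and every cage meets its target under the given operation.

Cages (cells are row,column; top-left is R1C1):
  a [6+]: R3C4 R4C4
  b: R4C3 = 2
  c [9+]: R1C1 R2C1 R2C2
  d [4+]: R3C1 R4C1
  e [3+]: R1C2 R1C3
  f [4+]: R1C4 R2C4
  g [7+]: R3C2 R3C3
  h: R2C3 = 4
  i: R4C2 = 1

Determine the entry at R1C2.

Cage h is given, leaving R2C3 = 4.
4 is placed in column 3, leaving R3C3 = 3.
Cage i is a single given cell, which forces R4C2 = 1.
B is a freebie, so R4C3 = 2.
Row 4 now contains 2, so R4C4 = 4.
Cage c needs sum 9, which forces R1C1 = 4.
1 is placed in column 2; hence R1C2 = 2.
2 is placed in column 3, leaving R1C3 = 1.
Row 1 now contains 1, leaving R1C4 = 3.
Column 2 already has 2, leaving R2C2 = 3.
Column 4 now contains 3, which forces R2C4 = 1.
3 is placed in row 3, so R3C1 = 1.
3 is placed in row 3, so R3C2 = 4.
Column 4 already has 4, so R3C4 = 2.
Row 4 already has 1; hence R4C1 = 3.
3 is placed in row 2, leaving R2C1 = 2.
Filled in: 4 2 1 3 / 2 3 4 1 / 1 4 3 2 / 3 1 2 4.

2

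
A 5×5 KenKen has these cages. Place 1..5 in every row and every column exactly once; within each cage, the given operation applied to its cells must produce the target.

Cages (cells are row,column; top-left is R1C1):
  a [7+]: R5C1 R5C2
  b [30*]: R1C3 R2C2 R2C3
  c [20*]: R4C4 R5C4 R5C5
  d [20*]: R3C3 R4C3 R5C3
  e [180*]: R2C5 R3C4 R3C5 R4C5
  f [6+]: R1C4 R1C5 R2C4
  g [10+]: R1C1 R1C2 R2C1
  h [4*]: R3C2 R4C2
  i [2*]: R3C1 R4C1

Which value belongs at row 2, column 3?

2

Cage e has product 180, leaving R3C4 = 3.
Row 3 needs a 2, and only R3C1 is open for it.
Column 1 now contains 2, leaving R4C1 = 1.
Row 4 already has 1, so R4C2 = 4.
Row 4 already has 4; hence R4C3 = 5.
Row 4 now contains 5; hence R4C4 = 2.
Row 4 now contains 5, leaving R4C5 = 3.
Cage f needs sum 6, which forces R1C4 = 4.
3 is placed in column 5, leaving R1C5 = 1.
Cage b has product 30, so R2C2 = 5.
Column 4 now contains 2, leaving R2C4 = 1.
Row 2 already has 5, leaving R2C5 = 4.
4 is placed in column 2; hence R3C2 = 1.
Row 3 now contains 1, so R3C3 = 4.
Column 5 already has 4, so R3C5 = 5.
Column 3 now contains 4, leaving R5C3 = 1.
Cage c has product 20, so R5C4 = 5.
Cage c needs product 20, leaving R5C5 = 2.
The 3 cells of cage g must have sum 10; hence R1C1 = 5.
Cage g has sum 10, leaving R1C2 = 2.
Row 1 already has 2, which forces R1C3 = 3.
Row 2 now contains 4, leaving R2C1 = 3.
Column 3 already has 3; hence R2C3 = 2.
5 is placed in row 5; hence R5C1 = 4.
Row 5 already has 2, which forces R5C2 = 3.
The full grid is 5 2 3 4 1 / 3 5 2 1 4 / 2 1 4 3 5 / 1 4 5 2 3 / 4 3 1 5 2.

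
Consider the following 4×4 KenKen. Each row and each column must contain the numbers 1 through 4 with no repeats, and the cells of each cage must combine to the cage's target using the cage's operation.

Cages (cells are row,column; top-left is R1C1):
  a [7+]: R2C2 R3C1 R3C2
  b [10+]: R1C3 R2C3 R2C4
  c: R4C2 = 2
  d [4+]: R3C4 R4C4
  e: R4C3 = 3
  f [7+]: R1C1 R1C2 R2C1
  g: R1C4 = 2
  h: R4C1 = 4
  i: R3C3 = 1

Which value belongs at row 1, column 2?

3

G is a freebie, which forces R1C4 = 2.
Cage i is a single given cell; hence R3C3 = 1.
1 is placed in row 3, leaving R3C4 = 3.
H is a freebie; hence R4C1 = 4.
C is a freebie; hence R4C2 = 2.
E is a freebie, so R4C3 = 3.
3 is placed in column 4, so R4C4 = 1.
Cage f has sum 7, leaving R1C1 = 1.
Column 3 now contains 3, leaving R1C3 = 4.
The 3 cells of cage a must have sum 7, which forces R2C2 = 1.
Cage b needs sum 10, which forces R2C3 = 2.
3 is placed in column 4, so R2C4 = 4.
Column 1 already has 4; hence R3C1 = 2.
2 is placed in column 2; hence R3C2 = 4.
4 is placed in row 1; hence R1C2 = 3.
Row 2 now contains 2, leaving R2C1 = 3.
Completed grid: 1 3 4 2 / 3 1 2 4 / 2 4 1 3 / 4 2 3 1.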